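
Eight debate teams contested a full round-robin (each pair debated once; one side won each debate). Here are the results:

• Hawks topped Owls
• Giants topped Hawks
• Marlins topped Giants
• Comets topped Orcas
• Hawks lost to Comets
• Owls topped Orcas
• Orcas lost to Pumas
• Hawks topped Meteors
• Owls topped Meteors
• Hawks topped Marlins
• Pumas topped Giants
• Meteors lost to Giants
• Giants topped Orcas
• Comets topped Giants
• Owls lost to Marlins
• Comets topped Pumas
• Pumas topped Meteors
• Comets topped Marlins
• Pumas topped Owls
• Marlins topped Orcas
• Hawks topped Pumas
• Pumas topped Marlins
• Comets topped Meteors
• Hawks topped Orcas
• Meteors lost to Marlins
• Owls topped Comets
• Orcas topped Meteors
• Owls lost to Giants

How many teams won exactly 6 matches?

1

Win totals: Comets 6, Giants 4, Owls 3, Orcas 1, Hawks 5, Pumas 5, Marlins 4, Meteors 0.
Exactly 6: Comets — 1 team.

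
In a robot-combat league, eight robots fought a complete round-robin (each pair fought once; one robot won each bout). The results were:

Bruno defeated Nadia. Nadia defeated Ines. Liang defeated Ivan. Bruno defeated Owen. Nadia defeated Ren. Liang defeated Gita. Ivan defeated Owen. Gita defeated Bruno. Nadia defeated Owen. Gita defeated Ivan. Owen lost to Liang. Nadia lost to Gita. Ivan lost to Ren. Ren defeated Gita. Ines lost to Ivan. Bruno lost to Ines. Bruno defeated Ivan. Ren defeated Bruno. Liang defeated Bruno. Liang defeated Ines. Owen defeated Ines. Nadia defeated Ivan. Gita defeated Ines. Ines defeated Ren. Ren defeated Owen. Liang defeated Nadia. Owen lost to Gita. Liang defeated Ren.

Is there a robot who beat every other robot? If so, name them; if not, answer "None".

Liang has 7 wins out of 7 opponents — a perfect record.

Liang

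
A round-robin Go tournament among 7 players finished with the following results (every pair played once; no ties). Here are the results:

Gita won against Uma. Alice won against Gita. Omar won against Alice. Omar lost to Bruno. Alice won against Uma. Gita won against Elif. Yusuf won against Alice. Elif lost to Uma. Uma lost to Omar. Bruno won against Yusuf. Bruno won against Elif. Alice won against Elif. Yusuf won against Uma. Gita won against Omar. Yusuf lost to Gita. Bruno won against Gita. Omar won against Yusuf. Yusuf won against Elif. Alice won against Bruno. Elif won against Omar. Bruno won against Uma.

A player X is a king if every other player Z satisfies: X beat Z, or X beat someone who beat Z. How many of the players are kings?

Bruno reaches everyone (king).
Yusuf reaches everyone (king).
Elif cannot reach Bruno, Gita in two steps.
Uma cannot reach Bruno, Yusuf, Gita, Alice in two steps.
Gita cannot reach Bruno in two steps.
Alice reaches everyone (king).
Omar reaches everyone (king).
Kings: Bruno, Yusuf, Alice, Omar — 4.

4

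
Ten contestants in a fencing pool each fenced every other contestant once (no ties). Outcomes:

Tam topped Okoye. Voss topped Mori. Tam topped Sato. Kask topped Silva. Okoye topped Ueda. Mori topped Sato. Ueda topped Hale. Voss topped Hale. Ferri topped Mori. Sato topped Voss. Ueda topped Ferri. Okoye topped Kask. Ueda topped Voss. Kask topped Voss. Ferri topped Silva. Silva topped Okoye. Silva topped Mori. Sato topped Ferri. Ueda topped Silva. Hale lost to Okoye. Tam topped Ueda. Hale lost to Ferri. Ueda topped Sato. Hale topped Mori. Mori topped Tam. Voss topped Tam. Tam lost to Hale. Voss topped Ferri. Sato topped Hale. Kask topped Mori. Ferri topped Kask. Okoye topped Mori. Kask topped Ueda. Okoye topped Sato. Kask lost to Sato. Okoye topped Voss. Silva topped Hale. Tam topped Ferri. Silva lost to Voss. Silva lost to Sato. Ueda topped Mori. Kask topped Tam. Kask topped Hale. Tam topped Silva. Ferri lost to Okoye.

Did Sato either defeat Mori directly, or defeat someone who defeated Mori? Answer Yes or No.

Sato did not beat Mori directly.
Sato beat Hale, Kask, Ferri, Silva, Voss. Of those, Hale beat Mori.

Yes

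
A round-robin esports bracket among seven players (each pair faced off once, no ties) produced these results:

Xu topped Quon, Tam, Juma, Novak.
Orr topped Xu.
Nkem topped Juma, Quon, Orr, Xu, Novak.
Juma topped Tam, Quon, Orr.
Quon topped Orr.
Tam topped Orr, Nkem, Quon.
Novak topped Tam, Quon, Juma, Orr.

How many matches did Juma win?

3

Juma's results: beat Orr, Quon, Tam; lost to Nkem, Novak, Xu.
That is 3 wins.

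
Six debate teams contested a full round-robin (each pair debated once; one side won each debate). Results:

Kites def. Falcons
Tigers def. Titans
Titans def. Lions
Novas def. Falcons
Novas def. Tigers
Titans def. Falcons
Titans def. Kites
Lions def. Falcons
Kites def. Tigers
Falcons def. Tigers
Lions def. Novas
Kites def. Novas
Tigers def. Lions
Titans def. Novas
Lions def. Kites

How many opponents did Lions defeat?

3

Lions' results: beat Novas, Kites, Falcons; lost to Titans, Tigers.
That is 3 wins.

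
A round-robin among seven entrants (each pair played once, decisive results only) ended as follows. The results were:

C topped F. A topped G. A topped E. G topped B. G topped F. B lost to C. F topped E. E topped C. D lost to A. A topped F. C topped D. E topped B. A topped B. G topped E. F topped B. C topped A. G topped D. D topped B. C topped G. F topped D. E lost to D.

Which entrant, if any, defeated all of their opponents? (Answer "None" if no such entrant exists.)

None

Highest win total is C with 5 (out of 6 possible).
C lost to E, so no entrant went undefeated.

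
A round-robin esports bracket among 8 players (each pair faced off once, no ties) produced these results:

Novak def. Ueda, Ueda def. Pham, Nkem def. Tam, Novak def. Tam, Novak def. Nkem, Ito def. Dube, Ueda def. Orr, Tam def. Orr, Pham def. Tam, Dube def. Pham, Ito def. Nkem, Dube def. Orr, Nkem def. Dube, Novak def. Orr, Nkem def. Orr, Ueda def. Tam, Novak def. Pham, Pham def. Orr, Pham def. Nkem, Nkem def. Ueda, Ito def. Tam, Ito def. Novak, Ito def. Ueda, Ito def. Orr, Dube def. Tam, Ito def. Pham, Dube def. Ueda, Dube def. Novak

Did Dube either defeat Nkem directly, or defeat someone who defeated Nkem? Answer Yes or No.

Yes

Dube did not beat Nkem directly.
Dube beat Novak, Orr, Pham, Tam, Ueda. Of those, Novak beat Nkem.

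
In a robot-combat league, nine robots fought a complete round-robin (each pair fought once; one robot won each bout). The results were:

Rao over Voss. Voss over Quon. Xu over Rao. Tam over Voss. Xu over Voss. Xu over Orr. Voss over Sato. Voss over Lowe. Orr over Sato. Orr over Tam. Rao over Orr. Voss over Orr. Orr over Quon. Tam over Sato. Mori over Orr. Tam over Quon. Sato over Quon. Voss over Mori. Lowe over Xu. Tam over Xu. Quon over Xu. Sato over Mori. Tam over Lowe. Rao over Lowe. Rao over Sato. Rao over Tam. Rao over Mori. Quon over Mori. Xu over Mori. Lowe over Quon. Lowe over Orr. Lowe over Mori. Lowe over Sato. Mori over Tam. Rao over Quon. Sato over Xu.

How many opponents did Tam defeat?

5

Tam's results: beat Quon, Voss, Sato, Lowe, Xu; lost to Rao, Orr, Mori.
That is 5 wins.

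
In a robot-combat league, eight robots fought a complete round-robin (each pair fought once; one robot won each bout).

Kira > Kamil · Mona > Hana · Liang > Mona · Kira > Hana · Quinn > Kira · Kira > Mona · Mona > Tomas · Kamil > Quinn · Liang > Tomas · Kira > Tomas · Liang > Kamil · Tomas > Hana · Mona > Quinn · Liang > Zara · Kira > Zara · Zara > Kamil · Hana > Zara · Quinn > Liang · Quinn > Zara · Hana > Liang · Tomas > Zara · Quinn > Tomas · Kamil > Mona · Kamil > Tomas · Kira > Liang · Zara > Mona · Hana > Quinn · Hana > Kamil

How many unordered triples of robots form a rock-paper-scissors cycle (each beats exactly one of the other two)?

15

Win totals: Hana 4, Mona 3, Liang 4, Tomas 2, Kira 6, Zara 2, Quinn 4, Kamil 3.
A robot with w wins dominates both others in C(w,2) triples; summing gives 6 + 3 + 6 + 1 + 15 + 1 + 6 + 3 = 41 transitive triples.
Total triples C(8,3) = 56, so cyclic triples = 56 − 41 = 15.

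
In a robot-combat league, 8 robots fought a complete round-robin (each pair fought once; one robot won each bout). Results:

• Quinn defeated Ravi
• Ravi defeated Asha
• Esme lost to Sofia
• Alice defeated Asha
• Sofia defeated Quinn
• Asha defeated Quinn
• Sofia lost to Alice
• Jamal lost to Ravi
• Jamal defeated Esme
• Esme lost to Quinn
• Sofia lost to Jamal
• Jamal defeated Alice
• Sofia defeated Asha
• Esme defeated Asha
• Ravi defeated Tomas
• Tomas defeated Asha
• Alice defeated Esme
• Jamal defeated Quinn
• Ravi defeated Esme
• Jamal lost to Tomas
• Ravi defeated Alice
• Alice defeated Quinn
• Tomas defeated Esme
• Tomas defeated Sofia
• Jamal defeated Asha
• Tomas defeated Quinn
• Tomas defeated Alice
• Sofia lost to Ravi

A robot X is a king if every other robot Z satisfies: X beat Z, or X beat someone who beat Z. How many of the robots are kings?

Jamal cannot reach Tomas in two steps.
Quinn reaches everyone (king).
Ravi reaches everyone (king).
Alice cannot reach Jamal, Tomas in two steps.
Asha cannot reach Jamal, Alice, Sofia, Tomas in two steps.
Sofia cannot reach Jamal, Alice, Tomas in two steps.
Esme cannot reach Jamal, Ravi, Alice, Sofia, Tomas in two steps.
Tomas reaches everyone (king).
Kings: Quinn, Ravi, Tomas — 3.

3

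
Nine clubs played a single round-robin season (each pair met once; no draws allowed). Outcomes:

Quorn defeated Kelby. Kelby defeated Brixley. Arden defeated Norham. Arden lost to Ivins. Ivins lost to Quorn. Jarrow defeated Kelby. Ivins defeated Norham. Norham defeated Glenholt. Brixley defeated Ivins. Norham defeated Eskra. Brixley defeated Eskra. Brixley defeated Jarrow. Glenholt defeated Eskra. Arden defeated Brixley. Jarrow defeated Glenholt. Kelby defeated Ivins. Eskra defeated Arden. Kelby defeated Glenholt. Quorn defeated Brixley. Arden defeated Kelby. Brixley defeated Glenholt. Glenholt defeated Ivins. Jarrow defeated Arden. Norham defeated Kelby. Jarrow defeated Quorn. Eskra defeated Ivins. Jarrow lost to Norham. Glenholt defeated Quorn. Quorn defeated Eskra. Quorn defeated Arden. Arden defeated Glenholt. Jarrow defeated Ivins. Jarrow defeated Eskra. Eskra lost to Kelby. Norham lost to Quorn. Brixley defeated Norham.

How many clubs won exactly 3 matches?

1

Win totals: Quorn 6, Kelby 4, Brixley 5, Norham 4, Ivins 2, Eskra 2, Glenholt 3, Arden 4, Jarrow 6.
Exactly 3: Glenholt — 1 club.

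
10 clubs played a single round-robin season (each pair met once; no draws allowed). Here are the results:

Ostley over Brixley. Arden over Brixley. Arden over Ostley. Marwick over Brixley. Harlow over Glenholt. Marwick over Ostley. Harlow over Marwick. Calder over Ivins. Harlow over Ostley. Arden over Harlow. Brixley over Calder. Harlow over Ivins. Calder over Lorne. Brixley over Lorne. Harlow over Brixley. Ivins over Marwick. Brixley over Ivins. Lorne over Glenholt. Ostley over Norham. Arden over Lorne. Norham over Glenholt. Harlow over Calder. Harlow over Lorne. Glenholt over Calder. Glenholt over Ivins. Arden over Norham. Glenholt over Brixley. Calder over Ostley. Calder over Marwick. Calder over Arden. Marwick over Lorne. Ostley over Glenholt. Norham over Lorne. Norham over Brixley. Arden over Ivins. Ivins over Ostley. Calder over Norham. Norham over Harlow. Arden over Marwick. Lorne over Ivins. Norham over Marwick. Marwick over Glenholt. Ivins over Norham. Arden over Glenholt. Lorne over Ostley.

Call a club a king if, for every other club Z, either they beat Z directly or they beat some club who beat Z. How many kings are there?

3

Norham cannot reach Arden in two steps.
Marwick cannot reach Arden, Harlow in two steps.
Brixley cannot reach Harlow in two steps.
Calder reaches everyone (king).
Glenholt cannot reach Harlow in two steps.
Arden reaches everyone (king).
Lorne cannot reach Arden, Harlow in two steps.
Ivins cannot reach Calder, Arden in two steps.
Harlow reaches everyone (king).
Ostley cannot reach Arden in two steps.
Kings: Calder, Arden, Harlow — 3.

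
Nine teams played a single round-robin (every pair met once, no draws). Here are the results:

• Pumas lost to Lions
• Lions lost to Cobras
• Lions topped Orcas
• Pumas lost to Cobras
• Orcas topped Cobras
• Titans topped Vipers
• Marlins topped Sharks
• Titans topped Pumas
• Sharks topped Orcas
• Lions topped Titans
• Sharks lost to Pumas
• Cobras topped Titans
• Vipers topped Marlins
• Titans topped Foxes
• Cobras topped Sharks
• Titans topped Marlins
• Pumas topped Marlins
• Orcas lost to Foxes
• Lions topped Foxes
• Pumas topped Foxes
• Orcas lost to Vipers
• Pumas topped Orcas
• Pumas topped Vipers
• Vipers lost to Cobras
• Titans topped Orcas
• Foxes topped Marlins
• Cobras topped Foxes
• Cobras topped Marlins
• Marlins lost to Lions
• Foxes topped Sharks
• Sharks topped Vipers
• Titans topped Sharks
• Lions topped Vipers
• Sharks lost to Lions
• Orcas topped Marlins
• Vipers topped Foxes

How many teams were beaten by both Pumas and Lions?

Pumas beat: Orcas, Vipers, Sharks, Marlins, Foxes.
Lions beat: Orcas, Pumas, Vipers, Titans, Sharks, Marlins, Foxes.
Both beat: Orcas, Vipers, Sharks, Marlins, Foxes — 5.

5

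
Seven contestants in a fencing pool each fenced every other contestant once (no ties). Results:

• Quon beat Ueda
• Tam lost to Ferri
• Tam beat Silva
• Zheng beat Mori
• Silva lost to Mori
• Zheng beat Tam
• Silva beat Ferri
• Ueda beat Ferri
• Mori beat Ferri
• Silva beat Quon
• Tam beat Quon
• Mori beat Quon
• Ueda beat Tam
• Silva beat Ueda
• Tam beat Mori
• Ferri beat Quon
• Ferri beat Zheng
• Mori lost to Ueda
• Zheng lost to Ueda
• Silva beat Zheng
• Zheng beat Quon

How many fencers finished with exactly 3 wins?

4

Win totals: Silva 4, Mori 3, Zheng 3, Ueda 4, Tam 3, Quon 1, Ferri 3.
Exactly 3: Mori, Zheng, Tam, Ferri — 4 fencers.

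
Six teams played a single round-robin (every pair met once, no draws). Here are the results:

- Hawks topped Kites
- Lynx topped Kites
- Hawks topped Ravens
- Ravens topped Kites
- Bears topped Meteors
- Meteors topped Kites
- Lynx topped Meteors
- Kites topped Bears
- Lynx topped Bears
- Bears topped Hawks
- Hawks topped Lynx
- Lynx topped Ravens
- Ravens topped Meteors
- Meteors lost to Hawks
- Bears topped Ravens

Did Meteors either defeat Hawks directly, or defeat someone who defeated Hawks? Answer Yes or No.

No

Meteors did not beat Hawks directly.
Meteors beat Kites, but each of them lost to Hawks. No two-step path.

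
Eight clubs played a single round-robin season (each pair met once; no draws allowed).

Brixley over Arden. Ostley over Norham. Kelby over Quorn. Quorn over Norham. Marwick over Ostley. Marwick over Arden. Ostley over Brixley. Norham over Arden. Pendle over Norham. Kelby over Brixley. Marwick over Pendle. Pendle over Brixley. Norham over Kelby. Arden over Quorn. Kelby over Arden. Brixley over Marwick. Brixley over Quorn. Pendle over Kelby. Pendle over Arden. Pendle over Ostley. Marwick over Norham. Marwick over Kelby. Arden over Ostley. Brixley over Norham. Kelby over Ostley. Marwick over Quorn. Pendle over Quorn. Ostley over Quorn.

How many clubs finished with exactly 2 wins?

Win totals: Ostley 3, Quorn 1, Norham 2, Brixley 4, Marwick 6, Pendle 6, Arden 2, Kelby 4.
Exactly 2: Norham, Arden — 2 clubs.

2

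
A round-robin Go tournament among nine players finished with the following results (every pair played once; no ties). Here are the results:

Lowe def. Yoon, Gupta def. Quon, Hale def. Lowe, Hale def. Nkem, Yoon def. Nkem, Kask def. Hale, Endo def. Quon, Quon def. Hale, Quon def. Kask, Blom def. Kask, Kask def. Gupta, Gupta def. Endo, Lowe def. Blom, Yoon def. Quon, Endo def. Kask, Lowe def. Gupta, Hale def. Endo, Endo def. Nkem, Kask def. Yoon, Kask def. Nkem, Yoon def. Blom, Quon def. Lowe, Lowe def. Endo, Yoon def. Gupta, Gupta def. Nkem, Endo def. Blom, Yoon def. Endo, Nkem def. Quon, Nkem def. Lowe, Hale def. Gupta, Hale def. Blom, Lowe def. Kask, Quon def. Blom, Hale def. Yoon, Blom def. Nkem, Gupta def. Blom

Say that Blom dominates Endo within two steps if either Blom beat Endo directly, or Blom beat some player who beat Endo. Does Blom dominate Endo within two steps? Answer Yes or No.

No

Blom did not beat Endo directly.
Blom beat Nkem, Kask, but each of them lost to Endo. No two-step path.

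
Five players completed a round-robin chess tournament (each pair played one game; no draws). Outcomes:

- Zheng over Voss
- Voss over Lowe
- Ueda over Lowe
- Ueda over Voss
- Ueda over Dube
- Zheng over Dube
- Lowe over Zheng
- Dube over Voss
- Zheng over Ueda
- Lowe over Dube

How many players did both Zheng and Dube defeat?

1

Zheng beat: Ueda, Voss, Dube.
Dube beat: Voss.
Both beat: Voss — 1.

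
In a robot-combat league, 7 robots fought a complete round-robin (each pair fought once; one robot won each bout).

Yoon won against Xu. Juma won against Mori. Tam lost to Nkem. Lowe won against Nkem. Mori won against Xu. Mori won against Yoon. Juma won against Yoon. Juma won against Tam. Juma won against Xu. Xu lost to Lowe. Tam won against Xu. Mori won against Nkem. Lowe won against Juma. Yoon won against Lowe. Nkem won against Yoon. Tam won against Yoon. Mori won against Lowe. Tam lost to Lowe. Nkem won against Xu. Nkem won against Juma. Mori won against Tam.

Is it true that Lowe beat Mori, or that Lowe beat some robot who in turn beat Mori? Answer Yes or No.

Lowe did not beat Mori directly.
Lowe beat Tam, Nkem, Juma, Xu. Of those, Juma beat Mori.

Yes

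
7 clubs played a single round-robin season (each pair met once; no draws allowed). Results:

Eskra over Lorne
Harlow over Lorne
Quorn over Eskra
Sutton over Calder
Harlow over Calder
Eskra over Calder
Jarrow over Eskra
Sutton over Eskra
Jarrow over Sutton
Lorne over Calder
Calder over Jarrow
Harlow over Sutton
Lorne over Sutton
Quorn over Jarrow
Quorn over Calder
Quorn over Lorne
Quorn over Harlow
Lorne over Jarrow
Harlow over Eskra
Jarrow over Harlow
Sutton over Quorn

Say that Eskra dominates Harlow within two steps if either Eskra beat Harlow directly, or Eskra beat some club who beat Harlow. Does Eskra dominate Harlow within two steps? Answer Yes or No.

Eskra did not beat Harlow directly.
Eskra beat Lorne, Calder, but each of them lost to Harlow. No two-step path.

No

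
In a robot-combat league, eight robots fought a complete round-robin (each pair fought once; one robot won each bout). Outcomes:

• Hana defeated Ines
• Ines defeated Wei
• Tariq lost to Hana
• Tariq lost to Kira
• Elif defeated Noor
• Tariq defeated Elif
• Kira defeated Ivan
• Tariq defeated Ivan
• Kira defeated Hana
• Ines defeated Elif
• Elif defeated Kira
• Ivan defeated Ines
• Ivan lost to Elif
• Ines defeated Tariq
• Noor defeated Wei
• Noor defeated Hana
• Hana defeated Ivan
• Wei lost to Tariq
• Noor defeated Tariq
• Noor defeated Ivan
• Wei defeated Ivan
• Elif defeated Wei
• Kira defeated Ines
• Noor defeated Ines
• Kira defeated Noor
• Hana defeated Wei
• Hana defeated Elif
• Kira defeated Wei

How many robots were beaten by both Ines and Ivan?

0

Ines beat: Tariq, Wei, Elif.
Ivan beat: Ines.
No one was beaten by both.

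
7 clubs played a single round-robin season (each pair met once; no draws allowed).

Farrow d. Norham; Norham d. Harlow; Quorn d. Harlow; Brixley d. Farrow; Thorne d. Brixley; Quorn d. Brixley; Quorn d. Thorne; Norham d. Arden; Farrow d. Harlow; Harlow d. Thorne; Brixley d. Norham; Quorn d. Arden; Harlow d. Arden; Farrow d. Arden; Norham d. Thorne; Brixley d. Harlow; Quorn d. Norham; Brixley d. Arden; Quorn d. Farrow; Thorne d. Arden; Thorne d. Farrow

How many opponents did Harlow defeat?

2

Harlow's results: beat Thorne, Arden; lost to Farrow, Brixley, Quorn, Norham.
That is 2 wins.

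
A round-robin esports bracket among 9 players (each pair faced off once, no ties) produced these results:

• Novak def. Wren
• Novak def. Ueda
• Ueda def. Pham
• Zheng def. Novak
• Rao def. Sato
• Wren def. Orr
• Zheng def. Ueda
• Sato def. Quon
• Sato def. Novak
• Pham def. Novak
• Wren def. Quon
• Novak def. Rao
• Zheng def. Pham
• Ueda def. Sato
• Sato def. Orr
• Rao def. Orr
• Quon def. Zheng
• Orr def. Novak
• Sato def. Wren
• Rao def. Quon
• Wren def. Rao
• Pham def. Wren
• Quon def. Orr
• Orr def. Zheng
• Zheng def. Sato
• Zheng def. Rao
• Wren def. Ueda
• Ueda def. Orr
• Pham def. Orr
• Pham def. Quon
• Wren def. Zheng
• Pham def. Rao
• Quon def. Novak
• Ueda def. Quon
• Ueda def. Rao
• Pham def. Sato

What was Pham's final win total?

6

Pham's results: beat Novak, Sato, Quon, Orr, Rao, Wren; lost to Zheng, Ueda.
That is 6 wins.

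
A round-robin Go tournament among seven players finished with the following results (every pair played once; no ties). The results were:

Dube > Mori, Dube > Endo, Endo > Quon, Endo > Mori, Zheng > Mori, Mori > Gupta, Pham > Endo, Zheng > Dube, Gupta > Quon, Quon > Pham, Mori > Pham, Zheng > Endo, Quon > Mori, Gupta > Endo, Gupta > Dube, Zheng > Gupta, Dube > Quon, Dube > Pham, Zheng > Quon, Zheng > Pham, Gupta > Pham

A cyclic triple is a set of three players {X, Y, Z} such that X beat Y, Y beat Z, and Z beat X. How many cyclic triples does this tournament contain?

5

Win totals: Endo 2, Pham 1, Quon 2, Mori 2, Dube 4, Gupta 4, Zheng 6.
A player with w wins dominates both others in C(w,2) triples; summing gives 1 + 0 + 1 + 1 + 6 + 6 + 15 = 30 transitive triples.
Total triples C(7,3) = 35, so cyclic triples = 35 − 30 = 5.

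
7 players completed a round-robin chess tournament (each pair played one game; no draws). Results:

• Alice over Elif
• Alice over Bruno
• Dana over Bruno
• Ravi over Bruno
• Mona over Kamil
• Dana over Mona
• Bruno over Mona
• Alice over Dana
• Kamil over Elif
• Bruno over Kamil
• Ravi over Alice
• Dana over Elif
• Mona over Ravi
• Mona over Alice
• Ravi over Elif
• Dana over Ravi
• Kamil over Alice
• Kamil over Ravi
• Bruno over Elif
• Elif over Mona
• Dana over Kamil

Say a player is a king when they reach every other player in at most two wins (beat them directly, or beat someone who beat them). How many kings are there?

5

Dana reaches everyone (king).
Ravi reaches everyone (king).
Kamil reaches everyone (king).
Mona reaches everyone (king).
Alice reaches everyone (king).
Elif cannot reach Dana, Bruno in two steps.
Bruno cannot reach Dana in two steps.
Kings: Dana, Ravi, Kamil, Mona, Alice — 5.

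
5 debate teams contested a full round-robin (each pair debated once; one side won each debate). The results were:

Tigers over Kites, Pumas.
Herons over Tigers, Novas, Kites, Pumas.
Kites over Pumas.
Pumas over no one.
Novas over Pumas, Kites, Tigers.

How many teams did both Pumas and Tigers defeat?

0

Pumas beat: no one.
Tigers beat: Kites, Pumas.
No one was beaten by both.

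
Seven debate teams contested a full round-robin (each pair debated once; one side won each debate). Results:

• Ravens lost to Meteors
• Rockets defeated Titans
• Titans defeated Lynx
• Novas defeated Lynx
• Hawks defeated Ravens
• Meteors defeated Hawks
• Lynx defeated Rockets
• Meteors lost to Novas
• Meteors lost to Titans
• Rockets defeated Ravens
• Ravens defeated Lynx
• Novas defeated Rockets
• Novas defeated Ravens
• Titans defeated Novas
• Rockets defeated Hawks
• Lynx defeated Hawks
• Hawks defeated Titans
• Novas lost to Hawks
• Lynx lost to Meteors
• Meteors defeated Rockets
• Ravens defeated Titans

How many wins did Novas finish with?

Novas' results: beat Ravens, Meteors, Lynx, Rockets; lost to Titans, Hawks.
That is 4 wins.

4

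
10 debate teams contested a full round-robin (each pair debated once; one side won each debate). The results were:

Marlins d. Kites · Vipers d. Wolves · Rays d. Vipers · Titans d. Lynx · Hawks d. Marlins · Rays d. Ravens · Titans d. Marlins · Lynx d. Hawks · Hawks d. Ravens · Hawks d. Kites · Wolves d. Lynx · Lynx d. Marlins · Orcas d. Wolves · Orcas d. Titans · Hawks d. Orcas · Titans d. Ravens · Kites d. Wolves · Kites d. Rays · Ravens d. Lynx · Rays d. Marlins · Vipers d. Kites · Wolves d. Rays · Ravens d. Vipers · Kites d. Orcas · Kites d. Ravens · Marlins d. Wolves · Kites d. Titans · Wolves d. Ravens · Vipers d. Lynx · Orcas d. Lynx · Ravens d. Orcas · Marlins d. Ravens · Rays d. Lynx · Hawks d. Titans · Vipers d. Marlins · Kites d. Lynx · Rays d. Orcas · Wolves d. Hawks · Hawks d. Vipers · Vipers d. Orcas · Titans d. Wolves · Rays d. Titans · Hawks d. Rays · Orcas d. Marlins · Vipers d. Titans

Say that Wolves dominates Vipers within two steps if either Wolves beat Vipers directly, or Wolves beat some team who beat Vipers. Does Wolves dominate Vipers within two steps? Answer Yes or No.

Wolves did not beat Vipers directly.
Wolves beat Lynx, Ravens, Hawks, Rays. Of those, Ravens beat Vipers.

Yes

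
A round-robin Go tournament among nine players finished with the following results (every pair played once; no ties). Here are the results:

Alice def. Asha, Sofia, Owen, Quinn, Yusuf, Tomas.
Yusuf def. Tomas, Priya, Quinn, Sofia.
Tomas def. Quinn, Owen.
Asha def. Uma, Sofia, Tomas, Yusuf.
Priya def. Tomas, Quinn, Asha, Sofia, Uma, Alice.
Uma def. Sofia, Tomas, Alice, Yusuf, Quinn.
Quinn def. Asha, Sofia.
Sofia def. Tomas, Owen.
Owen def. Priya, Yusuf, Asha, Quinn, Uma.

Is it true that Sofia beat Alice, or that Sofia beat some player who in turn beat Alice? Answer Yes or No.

Sofia did not beat Alice directly.
Sofia beat Owen, Tomas, but each of them lost to Alice. No two-step path.

No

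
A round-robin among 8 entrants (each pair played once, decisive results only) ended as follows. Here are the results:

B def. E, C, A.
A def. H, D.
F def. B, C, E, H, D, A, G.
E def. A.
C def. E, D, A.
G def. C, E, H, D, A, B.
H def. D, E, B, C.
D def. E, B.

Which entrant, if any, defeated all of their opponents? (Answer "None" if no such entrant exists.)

F

F has 7 wins out of 7 opponents — a perfect record.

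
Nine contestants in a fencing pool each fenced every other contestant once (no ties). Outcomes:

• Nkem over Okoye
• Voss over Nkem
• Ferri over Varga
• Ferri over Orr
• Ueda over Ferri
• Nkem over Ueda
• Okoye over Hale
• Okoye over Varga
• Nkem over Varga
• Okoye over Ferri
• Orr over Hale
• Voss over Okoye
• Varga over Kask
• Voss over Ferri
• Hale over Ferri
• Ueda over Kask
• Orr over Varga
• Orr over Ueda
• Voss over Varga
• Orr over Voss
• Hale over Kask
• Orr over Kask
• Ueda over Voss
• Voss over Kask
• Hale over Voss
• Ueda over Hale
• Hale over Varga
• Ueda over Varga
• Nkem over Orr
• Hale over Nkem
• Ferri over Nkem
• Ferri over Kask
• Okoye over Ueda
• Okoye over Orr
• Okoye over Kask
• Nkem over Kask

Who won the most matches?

Win totals: Orr 5, Kask 0, Voss 5, Ferri 4, Nkem 5, Varga 1, Okoye 6, Ueda 5, Hale 5.
Okoye leads with 6 wins (next highest: 5).

Okoye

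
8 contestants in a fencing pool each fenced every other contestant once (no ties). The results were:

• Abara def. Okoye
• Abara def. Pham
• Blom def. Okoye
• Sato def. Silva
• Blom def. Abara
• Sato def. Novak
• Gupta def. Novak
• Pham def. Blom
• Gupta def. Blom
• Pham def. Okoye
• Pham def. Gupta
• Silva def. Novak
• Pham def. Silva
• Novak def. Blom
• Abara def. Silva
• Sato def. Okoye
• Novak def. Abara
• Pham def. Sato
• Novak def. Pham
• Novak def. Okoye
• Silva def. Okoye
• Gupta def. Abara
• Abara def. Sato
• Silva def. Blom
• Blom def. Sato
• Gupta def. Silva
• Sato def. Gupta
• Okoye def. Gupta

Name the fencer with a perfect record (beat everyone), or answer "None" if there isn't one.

None

Highest win total is Pham with 5 (out of 7 possible).
Pham lost to Abara, Novak, so no fencer went undefeated.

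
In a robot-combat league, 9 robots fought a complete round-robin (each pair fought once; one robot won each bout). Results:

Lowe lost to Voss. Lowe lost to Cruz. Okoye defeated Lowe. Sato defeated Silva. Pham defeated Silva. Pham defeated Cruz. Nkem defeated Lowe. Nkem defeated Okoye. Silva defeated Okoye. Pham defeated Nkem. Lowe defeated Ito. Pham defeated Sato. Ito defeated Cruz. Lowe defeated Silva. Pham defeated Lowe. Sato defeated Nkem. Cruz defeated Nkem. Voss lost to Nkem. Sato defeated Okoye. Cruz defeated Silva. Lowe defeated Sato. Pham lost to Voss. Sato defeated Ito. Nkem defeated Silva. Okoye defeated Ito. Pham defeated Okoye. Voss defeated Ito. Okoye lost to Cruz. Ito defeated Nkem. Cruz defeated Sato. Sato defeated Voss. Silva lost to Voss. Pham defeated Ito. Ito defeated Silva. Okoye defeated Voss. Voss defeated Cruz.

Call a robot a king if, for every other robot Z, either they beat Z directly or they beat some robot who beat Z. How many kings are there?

Ito cannot reach Pham in two steps.
Voss reaches everyone (king).
Okoye reaches everyone (king).
Silva cannot reach Pham, Cruz, Sato, Nkem in two steps.
Lowe cannot reach Pham in two steps.
Pham reaches everyone (king).
Cruz cannot reach Pham in two steps.
Sato reaches everyone (king).
Nkem reaches everyone (king).
Kings: Voss, Okoye, Pham, Sato, Nkem — 5.

5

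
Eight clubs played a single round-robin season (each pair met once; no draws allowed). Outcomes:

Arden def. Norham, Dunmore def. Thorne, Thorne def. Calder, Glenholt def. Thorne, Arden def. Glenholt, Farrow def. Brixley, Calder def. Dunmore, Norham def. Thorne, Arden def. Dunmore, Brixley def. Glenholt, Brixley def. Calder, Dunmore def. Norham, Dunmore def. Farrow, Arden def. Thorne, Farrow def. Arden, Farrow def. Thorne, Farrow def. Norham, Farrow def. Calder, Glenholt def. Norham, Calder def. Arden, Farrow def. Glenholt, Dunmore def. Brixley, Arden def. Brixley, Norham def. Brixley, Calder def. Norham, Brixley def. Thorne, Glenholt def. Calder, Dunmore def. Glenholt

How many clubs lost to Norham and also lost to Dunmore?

2

Norham beat: Thorne, Brixley.
Dunmore beat: Glenholt, Thorne, Brixley, Farrow, Norham.
Both beat: Thorne, Brixley — 2.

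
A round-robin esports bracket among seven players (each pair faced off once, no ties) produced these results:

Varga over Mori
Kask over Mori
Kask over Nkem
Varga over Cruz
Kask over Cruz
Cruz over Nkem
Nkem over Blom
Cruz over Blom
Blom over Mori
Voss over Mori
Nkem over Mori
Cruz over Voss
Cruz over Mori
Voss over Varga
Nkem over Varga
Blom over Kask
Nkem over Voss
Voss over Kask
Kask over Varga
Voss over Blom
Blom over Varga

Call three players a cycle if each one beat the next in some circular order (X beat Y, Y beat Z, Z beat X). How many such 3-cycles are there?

7

Win totals: Blom 3, Nkem 4, Varga 2, Voss 4, Mori 0, Kask 4, Cruz 4.
A player with w wins dominates both others in C(w,2) triples; summing gives 3 + 6 + 1 + 6 + 0 + 6 + 6 = 28 transitive triples.
Total triples C(7,3) = 35, so cyclic triples = 35 − 28 = 7.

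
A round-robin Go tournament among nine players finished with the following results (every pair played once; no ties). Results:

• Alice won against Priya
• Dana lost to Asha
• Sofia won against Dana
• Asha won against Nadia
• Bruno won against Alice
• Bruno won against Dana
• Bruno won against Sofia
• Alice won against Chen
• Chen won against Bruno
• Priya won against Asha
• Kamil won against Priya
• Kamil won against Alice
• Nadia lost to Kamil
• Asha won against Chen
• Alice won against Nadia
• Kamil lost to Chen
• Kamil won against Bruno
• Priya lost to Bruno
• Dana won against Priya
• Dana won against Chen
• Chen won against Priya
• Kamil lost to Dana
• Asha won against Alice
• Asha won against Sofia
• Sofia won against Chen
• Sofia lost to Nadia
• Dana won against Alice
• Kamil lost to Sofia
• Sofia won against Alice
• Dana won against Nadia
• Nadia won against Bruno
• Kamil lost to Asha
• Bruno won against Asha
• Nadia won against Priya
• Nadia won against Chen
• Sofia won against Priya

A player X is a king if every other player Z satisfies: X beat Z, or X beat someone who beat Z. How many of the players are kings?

Kamil reaches everyone (king).
Sofia reaches everyone (king).
Alice cannot reach Dana in two steps.
Dana reaches everyone (king).
Nadia reaches everyone (king).
Bruno reaches everyone (king).
Chen reaches everyone (king).
Asha reaches everyone (king).
Priya cannot reach Bruno in two steps.
Kings: Kamil, Sofia, Dana, Nadia, Bruno, Chen, Asha — 7.

7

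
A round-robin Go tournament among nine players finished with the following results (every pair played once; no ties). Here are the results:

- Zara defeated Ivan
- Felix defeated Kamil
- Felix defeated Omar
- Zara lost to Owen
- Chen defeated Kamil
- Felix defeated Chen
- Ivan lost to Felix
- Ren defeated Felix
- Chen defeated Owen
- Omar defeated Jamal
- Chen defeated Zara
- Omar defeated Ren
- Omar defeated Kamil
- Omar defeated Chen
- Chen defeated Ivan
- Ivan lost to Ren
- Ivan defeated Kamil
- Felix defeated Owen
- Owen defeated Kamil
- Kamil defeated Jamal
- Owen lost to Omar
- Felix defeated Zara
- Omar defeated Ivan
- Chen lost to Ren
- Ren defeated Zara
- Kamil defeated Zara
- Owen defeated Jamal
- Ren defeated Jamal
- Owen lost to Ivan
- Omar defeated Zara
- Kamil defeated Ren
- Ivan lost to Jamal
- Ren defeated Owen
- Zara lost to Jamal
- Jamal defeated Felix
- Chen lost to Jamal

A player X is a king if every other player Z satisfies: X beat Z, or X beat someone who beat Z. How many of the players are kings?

Ren reaches everyone (king).
Felix reaches everyone (king).
Chen cannot reach Felix, Omar in two steps.
Owen cannot reach Omar in two steps.
Omar reaches everyone (king).
Ivan cannot reach Felix, Chen, Omar in two steps.
Kamil cannot reach Omar in two steps.
Jamal cannot reach Ren in two steps.
Zara cannot reach Ren, Felix, Chen, Omar, Jamal in two steps.
Kings: Ren, Felix, Omar — 3.

3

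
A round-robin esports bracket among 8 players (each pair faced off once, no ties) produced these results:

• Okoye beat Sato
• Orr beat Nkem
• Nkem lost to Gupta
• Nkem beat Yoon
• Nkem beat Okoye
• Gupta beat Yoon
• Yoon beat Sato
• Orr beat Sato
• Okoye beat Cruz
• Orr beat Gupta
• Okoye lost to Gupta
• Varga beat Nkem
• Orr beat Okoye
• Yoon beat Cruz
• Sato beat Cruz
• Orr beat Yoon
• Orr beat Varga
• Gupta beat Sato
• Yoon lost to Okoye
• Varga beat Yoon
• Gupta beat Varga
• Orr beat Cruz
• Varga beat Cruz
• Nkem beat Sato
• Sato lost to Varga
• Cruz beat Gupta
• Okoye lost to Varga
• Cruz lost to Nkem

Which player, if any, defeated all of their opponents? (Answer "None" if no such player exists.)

Orr

Orr has 7 wins out of 7 opponents — a perfect record.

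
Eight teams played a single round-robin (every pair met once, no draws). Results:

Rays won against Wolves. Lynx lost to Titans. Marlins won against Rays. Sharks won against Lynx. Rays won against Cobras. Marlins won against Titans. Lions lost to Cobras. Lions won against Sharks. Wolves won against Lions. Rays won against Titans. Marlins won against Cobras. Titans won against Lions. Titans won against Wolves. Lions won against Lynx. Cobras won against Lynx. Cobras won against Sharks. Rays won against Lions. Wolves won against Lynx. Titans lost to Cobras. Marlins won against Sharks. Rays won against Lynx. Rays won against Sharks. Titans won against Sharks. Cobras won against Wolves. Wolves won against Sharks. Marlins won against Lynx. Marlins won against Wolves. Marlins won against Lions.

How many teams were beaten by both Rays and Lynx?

Rays beat: Lynx, Titans, Wolves, Cobras, Lions, Sharks.
Lynx beat: no one.
No one was beaten by both.

0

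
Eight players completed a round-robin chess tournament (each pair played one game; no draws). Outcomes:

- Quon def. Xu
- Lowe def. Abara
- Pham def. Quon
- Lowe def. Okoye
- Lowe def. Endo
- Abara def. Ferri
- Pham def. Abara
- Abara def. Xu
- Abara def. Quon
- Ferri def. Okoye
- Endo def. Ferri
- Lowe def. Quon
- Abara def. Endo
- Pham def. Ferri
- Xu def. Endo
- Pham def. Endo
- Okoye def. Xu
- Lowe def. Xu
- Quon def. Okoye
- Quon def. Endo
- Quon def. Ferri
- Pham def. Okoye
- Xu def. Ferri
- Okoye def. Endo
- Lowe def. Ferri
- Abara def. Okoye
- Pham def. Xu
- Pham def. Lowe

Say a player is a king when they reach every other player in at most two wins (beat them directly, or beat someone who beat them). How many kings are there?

Pham reaches everyone (king).
Lowe cannot reach Pham in two steps.
Endo cannot reach Pham, Lowe, Xu, Quon, Abara in two steps.
Xu cannot reach Pham, Lowe, Quon, Abara in two steps.
Quon cannot reach Pham, Lowe, Abara in two steps.
Abara cannot reach Pham, Lowe in two steps.
Okoye cannot reach Pham, Lowe, Quon, Abara in two steps.
Ferri cannot reach Pham, Lowe, Quon, Abara in two steps.
Kings: Pham — 1.

1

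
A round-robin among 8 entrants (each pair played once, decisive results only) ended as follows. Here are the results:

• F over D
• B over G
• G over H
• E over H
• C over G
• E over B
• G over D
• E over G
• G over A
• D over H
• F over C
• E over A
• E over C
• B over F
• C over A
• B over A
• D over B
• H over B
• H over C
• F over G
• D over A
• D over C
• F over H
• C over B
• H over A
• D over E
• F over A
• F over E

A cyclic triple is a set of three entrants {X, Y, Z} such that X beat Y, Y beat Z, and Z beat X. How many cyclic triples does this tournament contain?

9

Win totals: A 0, B 3, C 3, D 5, E 5, F 6, G 3, H 3.
An entrant with w wins dominates both others in C(w,2) triples; summing gives 0 + 3 + 3 + 10 + 10 + 15 + 3 + 3 = 47 transitive triples.
Total triples C(8,3) = 56, so cyclic triples = 56 − 47 = 9.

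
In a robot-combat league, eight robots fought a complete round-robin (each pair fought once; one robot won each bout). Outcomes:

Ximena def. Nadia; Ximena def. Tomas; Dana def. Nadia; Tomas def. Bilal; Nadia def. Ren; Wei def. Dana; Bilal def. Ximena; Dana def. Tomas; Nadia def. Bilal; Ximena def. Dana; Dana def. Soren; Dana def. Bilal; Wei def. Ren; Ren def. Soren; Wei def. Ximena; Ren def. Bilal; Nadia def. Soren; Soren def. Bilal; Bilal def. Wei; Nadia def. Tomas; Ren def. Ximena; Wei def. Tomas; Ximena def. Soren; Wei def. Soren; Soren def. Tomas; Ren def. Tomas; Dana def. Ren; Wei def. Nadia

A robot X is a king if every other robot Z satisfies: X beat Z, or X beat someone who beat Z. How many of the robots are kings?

4

Tomas cannot reach Soren, Nadia, Ren, Dana in two steps.
Ximena cannot reach Wei in two steps.
Soren cannot reach Nadia, Ren, Dana in two steps.
Nadia cannot reach Dana in two steps.
Ren reaches everyone (king).
Wei reaches everyone (king).
Bilal reaches everyone (king).
Dana reaches everyone (king).
Kings: Ren, Wei, Bilal, Dana — 4.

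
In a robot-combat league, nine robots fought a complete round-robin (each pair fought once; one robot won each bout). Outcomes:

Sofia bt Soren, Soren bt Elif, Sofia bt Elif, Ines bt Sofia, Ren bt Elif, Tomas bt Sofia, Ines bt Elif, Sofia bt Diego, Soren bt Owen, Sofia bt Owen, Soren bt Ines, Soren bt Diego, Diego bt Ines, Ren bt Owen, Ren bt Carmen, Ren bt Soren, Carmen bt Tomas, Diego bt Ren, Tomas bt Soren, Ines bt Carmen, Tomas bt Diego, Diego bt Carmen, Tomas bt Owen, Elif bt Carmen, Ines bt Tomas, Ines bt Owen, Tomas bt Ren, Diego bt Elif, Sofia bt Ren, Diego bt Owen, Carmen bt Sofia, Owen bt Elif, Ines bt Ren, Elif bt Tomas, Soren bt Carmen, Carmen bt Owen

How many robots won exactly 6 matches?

1

Win totals: Sofia 5, Diego 5, Ren 4, Soren 5, Owen 1, Elif 2, Ines 6, Carmen 3, Tomas 5.
Exactly 6: Ines — 1 robot.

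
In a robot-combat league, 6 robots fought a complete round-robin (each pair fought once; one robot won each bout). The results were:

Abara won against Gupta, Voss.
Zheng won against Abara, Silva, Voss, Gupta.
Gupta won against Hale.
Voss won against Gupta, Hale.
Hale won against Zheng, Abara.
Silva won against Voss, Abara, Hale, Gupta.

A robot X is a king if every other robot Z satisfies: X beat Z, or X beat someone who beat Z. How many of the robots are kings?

3

Voss cannot reach Silva in two steps.
Hale reaches everyone (king).
Gupta cannot reach Voss, Silva in two steps.
Zheng reaches everyone (king).
Abara cannot reach Zheng, Silva in two steps.
Silva reaches everyone (king).
Kings: Hale, Zheng, Silva — 3.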